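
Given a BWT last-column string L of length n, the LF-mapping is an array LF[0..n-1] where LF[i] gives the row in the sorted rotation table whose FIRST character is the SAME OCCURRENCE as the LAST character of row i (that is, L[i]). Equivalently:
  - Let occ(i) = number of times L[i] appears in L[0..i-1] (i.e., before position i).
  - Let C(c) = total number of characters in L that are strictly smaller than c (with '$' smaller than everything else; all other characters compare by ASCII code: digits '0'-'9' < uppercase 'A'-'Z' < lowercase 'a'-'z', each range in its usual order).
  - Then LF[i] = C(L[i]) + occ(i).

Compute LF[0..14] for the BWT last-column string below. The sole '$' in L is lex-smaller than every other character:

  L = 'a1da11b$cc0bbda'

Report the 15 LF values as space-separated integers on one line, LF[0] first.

Answer: 5 2 13 6 3 4 8 0 11 12 1 9 10 14 7

Derivation:
Char counts: '$':1, '0':1, '1':3, 'a':3, 'b':3, 'c':2, 'd':2
C (first-col start): C('$')=0, C('0')=1, C('1')=2, C('a')=5, C('b')=8, C('c')=11, C('d')=13
L[0]='a': occ=0, LF[0]=C('a')+0=5+0=5
L[1]='1': occ=0, LF[1]=C('1')+0=2+0=2
L[2]='d': occ=0, LF[2]=C('d')+0=13+0=13
L[3]='a': occ=1, LF[3]=C('a')+1=5+1=6
L[4]='1': occ=1, LF[4]=C('1')+1=2+1=3
L[5]='1': occ=2, LF[5]=C('1')+2=2+2=4
L[6]='b': occ=0, LF[6]=C('b')+0=8+0=8
L[7]='$': occ=0, LF[7]=C('$')+0=0+0=0
L[8]='c': occ=0, LF[8]=C('c')+0=11+0=11
L[9]='c': occ=1, LF[9]=C('c')+1=11+1=12
L[10]='0': occ=0, LF[10]=C('0')+0=1+0=1
L[11]='b': occ=1, LF[11]=C('b')+1=8+1=9
L[12]='b': occ=2, LF[12]=C('b')+2=8+2=10
L[13]='d': occ=1, LF[13]=C('d')+1=13+1=14
L[14]='a': occ=2, LF[14]=C('a')+2=5+2=7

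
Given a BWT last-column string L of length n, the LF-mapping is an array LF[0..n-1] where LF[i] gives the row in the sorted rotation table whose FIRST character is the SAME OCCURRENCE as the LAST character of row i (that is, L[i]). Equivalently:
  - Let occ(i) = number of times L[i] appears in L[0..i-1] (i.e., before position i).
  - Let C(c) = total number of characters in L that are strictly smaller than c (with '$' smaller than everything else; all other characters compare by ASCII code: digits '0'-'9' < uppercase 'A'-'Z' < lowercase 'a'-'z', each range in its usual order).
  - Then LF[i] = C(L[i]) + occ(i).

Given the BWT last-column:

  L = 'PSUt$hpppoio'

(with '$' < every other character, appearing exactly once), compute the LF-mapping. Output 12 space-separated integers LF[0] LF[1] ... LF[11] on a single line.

Answer: 1 2 3 11 0 4 8 9 10 6 5 7

Derivation:
Char counts: '$':1, 'P':1, 'S':1, 'U':1, 'h':1, 'i':1, 'o':2, 'p':3, 't':1
C (first-col start): C('$')=0, C('P')=1, C('S')=2, C('U')=3, C('h')=4, C('i')=5, C('o')=6, C('p')=8, C('t')=11
L[0]='P': occ=0, LF[0]=C('P')+0=1+0=1
L[1]='S': occ=0, LF[1]=C('S')+0=2+0=2
L[2]='U': occ=0, LF[2]=C('U')+0=3+0=3
L[3]='t': occ=0, LF[3]=C('t')+0=11+0=11
L[4]='$': occ=0, LF[4]=C('$')+0=0+0=0
L[5]='h': occ=0, LF[5]=C('h')+0=4+0=4
L[6]='p': occ=0, LF[6]=C('p')+0=8+0=8
L[7]='p': occ=1, LF[7]=C('p')+1=8+1=9
L[8]='p': occ=2, LF[8]=C('p')+2=8+2=10
L[9]='o': occ=0, LF[9]=C('o')+0=6+0=6
L[10]='i': occ=0, LF[10]=C('i')+0=5+0=5
L[11]='o': occ=1, LF[11]=C('o')+1=6+1=7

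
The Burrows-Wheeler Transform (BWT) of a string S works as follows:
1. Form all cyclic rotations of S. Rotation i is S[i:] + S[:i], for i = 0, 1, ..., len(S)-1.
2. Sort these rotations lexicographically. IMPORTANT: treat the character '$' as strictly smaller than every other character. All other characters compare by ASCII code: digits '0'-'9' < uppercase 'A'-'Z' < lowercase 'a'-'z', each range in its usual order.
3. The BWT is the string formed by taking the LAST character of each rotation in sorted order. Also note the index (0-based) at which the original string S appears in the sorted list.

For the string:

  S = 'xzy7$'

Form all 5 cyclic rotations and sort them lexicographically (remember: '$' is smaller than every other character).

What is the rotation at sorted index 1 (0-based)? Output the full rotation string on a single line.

All 5 rotations (rotation i = S[i:]+S[:i]):
  rot[0] = xzy7$
  rot[1] = zy7$x
  rot[2] = y7$xz
  rot[3] = 7$xzy
  rot[4] = $xzy7
Sorted (with $ < everything):
  sorted[0] = $xzy7
  sorted[1] = 7$xzy
  sorted[2] = xzy7$
  sorted[3] = y7$xz
  sorted[4] = zy7$x
sorted[1] = 7$xzy

Answer: 7$xzy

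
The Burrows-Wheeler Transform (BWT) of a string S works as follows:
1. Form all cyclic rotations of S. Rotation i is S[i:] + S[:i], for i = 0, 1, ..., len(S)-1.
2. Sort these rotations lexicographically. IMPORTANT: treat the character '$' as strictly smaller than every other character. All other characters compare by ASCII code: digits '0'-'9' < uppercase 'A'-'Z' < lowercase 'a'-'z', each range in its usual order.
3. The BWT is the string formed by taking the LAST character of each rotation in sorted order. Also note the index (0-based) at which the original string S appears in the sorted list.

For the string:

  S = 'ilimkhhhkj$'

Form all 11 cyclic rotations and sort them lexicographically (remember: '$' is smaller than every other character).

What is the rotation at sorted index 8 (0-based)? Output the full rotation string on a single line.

All 11 rotations (rotation i = S[i:]+S[:i]):
  rot[0] = ilimkhhhkj$
  rot[1] = limkhhhkj$i
  rot[2] = imkhhhkj$il
  rot[3] = mkhhhkj$ili
  rot[4] = khhhkj$ilim
  rot[5] = hhhkj$ilimk
  rot[6] = hhkj$ilimkh
  rot[7] = hkj$ilimkhh
  rot[8] = kj$ilimkhhh
  rot[9] = j$ilimkhhhk
  rot[10] = $ilimkhhhkj
Sorted (with $ < everything):
  sorted[0] = $ilimkhhhkj
  sorted[1] = hhhkj$ilimk
  sorted[2] = hhkj$ilimkh
  sorted[3] = hkj$ilimkhh
  sorted[4] = ilimkhhhkj$
  sorted[5] = imkhhhkj$il
  sorted[6] = j$ilimkhhhk
  sorted[7] = khhhkj$ilim
  sorted[8] = kj$ilimkhhh
  sorted[9] = limkhhhkj$i
  sorted[10] = mkhhhkj$ili
sorted[8] = kj$ilimkhhh

Answer: kj$ilimkhhh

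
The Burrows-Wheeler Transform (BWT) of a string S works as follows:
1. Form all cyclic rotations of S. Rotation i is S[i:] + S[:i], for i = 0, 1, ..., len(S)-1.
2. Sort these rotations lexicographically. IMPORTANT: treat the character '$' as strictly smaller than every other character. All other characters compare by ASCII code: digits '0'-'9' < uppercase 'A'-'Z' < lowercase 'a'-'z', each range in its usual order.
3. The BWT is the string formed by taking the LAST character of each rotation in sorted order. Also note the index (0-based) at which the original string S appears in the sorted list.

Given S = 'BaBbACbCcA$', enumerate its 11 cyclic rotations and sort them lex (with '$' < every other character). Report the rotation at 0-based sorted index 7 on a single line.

All 11 rotations (rotation i = S[i:]+S[:i]):
  rot[0] = BaBbACbCcA$
  rot[1] = aBbACbCcA$B
  rot[2] = BbACbCcA$Ba
  rot[3] = bACbCcA$BaB
  rot[4] = ACbCcA$BaBb
  rot[5] = CbCcA$BaBbA
  rot[6] = bCcA$BaBbAC
  rot[7] = CcA$BaBbACb
  rot[8] = cA$BaBbACbC
  rot[9] = A$BaBbACbCc
  rot[10] = $BaBbACbCcA
Sorted (with $ < everything):
  sorted[0] = $BaBbACbCcA
  sorted[1] = A$BaBbACbCc
  sorted[2] = ACbCcA$BaBb
  sorted[3] = BaBbACbCcA$
  sorted[4] = BbACbCcA$Ba
  sorted[5] = CbCcA$BaBbA
  sorted[6] = CcA$BaBbACb
  sorted[7] = aBbACbCcA$B
  sorted[8] = bACbCcA$BaB
  sorted[9] = bCcA$BaBbAC
  sorted[10] = cA$BaBbACbC
sorted[7] = aBbACbCcA$B

Answer: aBbACbCcA$B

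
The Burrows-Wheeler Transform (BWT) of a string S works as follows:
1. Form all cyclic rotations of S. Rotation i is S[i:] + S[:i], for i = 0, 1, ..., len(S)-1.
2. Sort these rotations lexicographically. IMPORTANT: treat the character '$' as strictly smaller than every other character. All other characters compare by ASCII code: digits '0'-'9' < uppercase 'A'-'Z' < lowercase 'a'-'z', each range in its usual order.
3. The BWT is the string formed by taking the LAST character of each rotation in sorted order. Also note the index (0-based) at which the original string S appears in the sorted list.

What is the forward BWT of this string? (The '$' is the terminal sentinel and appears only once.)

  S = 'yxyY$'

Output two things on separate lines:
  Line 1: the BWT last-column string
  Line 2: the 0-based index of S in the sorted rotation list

Answer: Yyyx$
4

Derivation:
All 5 rotations (rotation i = S[i:]+S[:i]):
  rot[0] = yxyY$
  rot[1] = xyY$y
  rot[2] = yY$yx
  rot[3] = Y$yxy
  rot[4] = $yxyY
Sorted (with $ < everything):
  sorted[0] = $yxyY  (last char: 'Y')
  sorted[1] = Y$yxy  (last char: 'y')
  sorted[2] = xyY$y  (last char: 'y')
  sorted[3] = yY$yx  (last char: 'x')
  sorted[4] = yxyY$  (last char: '$')
Last column: Yyyx$
Original string S is at sorted index 4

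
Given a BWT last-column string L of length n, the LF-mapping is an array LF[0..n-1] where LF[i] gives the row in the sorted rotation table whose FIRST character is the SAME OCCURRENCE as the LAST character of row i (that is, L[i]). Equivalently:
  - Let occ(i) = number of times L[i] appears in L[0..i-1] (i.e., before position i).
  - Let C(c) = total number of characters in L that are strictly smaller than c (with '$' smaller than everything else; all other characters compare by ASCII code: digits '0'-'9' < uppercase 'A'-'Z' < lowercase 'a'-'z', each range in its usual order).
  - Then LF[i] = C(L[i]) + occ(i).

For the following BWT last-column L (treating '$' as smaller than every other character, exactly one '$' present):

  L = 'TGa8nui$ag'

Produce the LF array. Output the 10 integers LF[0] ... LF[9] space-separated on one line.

Char counts: '$':1, '8':1, 'G':1, 'T':1, 'a':2, 'g':1, 'i':1, 'n':1, 'u':1
C (first-col start): C('$')=0, C('8')=1, C('G')=2, C('T')=3, C('a')=4, C('g')=6, C('i')=7, C('n')=8, C('u')=9
L[0]='T': occ=0, LF[0]=C('T')+0=3+0=3
L[1]='G': occ=0, LF[1]=C('G')+0=2+0=2
L[2]='a': occ=0, LF[2]=C('a')+0=4+0=4
L[3]='8': occ=0, LF[3]=C('8')+0=1+0=1
L[4]='n': occ=0, LF[4]=C('n')+0=8+0=8
L[5]='u': occ=0, LF[5]=C('u')+0=9+0=9
L[6]='i': occ=0, LF[6]=C('i')+0=7+0=7
L[7]='$': occ=0, LF[7]=C('$')+0=0+0=0
L[8]='a': occ=1, LF[8]=C('a')+1=4+1=5
L[9]='g': occ=0, LF[9]=C('g')+0=6+0=6

Answer: 3 2 4 1 8 9 7 0 5 6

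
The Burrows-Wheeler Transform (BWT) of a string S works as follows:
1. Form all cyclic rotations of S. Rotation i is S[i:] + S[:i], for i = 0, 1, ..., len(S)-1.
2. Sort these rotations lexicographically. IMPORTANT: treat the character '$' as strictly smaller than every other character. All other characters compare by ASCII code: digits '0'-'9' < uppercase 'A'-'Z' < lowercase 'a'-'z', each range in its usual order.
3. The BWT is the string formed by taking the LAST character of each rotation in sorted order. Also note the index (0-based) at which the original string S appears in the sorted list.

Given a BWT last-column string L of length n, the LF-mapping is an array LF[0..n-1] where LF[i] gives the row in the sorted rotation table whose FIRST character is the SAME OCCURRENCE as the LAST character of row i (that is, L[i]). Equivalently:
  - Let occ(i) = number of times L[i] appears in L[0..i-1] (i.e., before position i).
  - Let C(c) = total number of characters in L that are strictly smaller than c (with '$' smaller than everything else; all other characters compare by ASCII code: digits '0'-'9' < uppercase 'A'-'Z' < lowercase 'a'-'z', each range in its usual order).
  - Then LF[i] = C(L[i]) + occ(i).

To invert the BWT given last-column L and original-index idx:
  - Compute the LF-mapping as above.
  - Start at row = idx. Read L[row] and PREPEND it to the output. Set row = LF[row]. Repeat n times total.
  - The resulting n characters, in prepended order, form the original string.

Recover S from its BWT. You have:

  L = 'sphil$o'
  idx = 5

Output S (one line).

Answer: philos$

Derivation:
LF mapping: 6 5 1 2 3 0 4
Walk LF starting at row 5, prepending L[row]:
  step 1: row=5, L[5]='$', prepend. Next row=LF[5]=0
  step 2: row=0, L[0]='s', prepend. Next row=LF[0]=6
  step 3: row=6, L[6]='o', prepend. Next row=LF[6]=4
  step 4: row=4, L[4]='l', prepend. Next row=LF[4]=3
  step 5: row=3, L[3]='i', prepend. Next row=LF[3]=2
  step 6: row=2, L[2]='h', prepend. Next row=LF[2]=1
  step 7: row=1, L[1]='p', prepend. Next row=LF[1]=5
Reversed output: philos$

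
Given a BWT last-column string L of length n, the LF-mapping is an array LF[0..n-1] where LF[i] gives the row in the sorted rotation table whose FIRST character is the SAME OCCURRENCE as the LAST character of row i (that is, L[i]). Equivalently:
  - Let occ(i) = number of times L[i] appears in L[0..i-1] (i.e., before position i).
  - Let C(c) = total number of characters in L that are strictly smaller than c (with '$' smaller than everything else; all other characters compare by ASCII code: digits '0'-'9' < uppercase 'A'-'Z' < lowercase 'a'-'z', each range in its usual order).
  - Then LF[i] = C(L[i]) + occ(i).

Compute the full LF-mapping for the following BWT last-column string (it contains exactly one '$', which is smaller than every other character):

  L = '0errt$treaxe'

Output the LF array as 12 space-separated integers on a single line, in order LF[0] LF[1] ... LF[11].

Char counts: '$':1, '0':1, 'a':1, 'e':3, 'r':3, 't':2, 'x':1
C (first-col start): C('$')=0, C('0')=1, C('a')=2, C('e')=3, C('r')=6, C('t')=9, C('x')=11
L[0]='0': occ=0, LF[0]=C('0')+0=1+0=1
L[1]='e': occ=0, LF[1]=C('e')+0=3+0=3
L[2]='r': occ=0, LF[2]=C('r')+0=6+0=6
L[3]='r': occ=1, LF[3]=C('r')+1=6+1=7
L[4]='t': occ=0, LF[4]=C('t')+0=9+0=9
L[5]='$': occ=0, LF[5]=C('$')+0=0+0=0
L[6]='t': occ=1, LF[6]=C('t')+1=9+1=10
L[7]='r': occ=2, LF[7]=C('r')+2=6+2=8
L[8]='e': occ=1, LF[8]=C('e')+1=3+1=4
L[9]='a': occ=0, LF[9]=C('a')+0=2+0=2
L[10]='x': occ=0, LF[10]=C('x')+0=11+0=11
L[11]='e': occ=2, LF[11]=C('e')+2=3+2=5

Answer: 1 3 6 7 9 0 10 8 4 2 11 5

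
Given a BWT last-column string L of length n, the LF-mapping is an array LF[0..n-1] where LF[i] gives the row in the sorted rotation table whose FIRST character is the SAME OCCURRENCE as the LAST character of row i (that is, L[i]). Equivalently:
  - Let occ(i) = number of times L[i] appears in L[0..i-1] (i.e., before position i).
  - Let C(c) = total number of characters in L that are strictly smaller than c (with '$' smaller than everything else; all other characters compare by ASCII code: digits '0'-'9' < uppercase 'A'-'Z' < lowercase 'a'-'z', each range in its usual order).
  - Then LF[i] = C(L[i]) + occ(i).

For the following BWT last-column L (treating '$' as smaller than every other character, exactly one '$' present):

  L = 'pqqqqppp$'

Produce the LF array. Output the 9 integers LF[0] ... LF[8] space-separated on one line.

Char counts: '$':1, 'p':4, 'q':4
C (first-col start): C('$')=0, C('p')=1, C('q')=5
L[0]='p': occ=0, LF[0]=C('p')+0=1+0=1
L[1]='q': occ=0, LF[1]=C('q')+0=5+0=5
L[2]='q': occ=1, LF[2]=C('q')+1=5+1=6
L[3]='q': occ=2, LF[3]=C('q')+2=5+2=7
L[4]='q': occ=3, LF[4]=C('q')+3=5+3=8
L[5]='p': occ=1, LF[5]=C('p')+1=1+1=2
L[6]='p': occ=2, LF[6]=C('p')+2=1+2=3
L[7]='p': occ=3, LF[7]=C('p')+3=1+3=4
L[8]='$': occ=0, LF[8]=C('$')+0=0+0=0

Answer: 1 5 6 7 8 2 3 4 0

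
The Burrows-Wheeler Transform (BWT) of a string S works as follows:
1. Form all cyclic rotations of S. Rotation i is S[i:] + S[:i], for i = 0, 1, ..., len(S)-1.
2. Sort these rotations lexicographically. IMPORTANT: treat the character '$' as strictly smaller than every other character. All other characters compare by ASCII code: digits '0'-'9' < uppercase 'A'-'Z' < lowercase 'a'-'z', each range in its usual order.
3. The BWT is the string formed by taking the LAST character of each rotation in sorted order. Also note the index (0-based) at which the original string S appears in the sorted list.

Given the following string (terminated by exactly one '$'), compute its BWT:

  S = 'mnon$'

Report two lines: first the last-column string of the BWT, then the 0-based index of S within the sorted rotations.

Answer: n$omn
1

Derivation:
All 5 rotations (rotation i = S[i:]+S[:i]):
  rot[0] = mnon$
  rot[1] = non$m
  rot[2] = on$mn
  rot[3] = n$mno
  rot[4] = $mnon
Sorted (with $ < everything):
  sorted[0] = $mnon  (last char: 'n')
  sorted[1] = mnon$  (last char: '$')
  sorted[2] = n$mno  (last char: 'o')
  sorted[3] = non$m  (last char: 'm')
  sorted[4] = on$mn  (last char: 'n')
Last column: n$omn
Original string S is at sorted index 1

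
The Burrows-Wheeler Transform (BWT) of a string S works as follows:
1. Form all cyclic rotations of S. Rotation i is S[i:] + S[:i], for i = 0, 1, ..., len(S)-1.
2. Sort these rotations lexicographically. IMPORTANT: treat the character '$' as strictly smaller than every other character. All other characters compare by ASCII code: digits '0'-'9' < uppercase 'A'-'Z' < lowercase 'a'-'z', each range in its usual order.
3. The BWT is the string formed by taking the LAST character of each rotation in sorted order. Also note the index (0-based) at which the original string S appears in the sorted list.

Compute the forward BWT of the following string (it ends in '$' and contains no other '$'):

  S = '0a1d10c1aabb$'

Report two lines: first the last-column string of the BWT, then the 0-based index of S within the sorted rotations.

All 13 rotations (rotation i = S[i:]+S[:i]):
  rot[0] = 0a1d10c1aabb$
  rot[1] = a1d10c1aabb$0
  rot[2] = 1d10c1aabb$0a
  rot[3] = d10c1aabb$0a1
  rot[4] = 10c1aabb$0a1d
  rot[5] = 0c1aabb$0a1d1
  rot[6] = c1aabb$0a1d10
  rot[7] = 1aabb$0a1d10c
  rot[8] = aabb$0a1d10c1
  rot[9] = abb$0a1d10c1a
  rot[10] = bb$0a1d10c1aa
  rot[11] = b$0a1d10c1aab
  rot[12] = $0a1d10c1aabb
Sorted (with $ < everything):
  sorted[0] = $0a1d10c1aabb  (last char: 'b')
  sorted[1] = 0a1d10c1aabb$  (last char: '$')
  sorted[2] = 0c1aabb$0a1d1  (last char: '1')
  sorted[3] = 10c1aabb$0a1d  (last char: 'd')
  sorted[4] = 1aabb$0a1d10c  (last char: 'c')
  sorted[5] = 1d10c1aabb$0a  (last char: 'a')
  sorted[6] = a1d10c1aabb$0  (last char: '0')
  sorted[7] = aabb$0a1d10c1  (last char: '1')
  sorted[8] = abb$0a1d10c1a  (last char: 'a')
  sorted[9] = b$0a1d10c1aab  (last char: 'b')
  sorted[10] = bb$0a1d10c1aa  (last char: 'a')
  sorted[11] = c1aabb$0a1d10  (last char: '0')
  sorted[12] = d10c1aabb$0a1  (last char: '1')
Last column: b$1dca01aba01
Original string S is at sorted index 1

Answer: b$1dca01aba01
1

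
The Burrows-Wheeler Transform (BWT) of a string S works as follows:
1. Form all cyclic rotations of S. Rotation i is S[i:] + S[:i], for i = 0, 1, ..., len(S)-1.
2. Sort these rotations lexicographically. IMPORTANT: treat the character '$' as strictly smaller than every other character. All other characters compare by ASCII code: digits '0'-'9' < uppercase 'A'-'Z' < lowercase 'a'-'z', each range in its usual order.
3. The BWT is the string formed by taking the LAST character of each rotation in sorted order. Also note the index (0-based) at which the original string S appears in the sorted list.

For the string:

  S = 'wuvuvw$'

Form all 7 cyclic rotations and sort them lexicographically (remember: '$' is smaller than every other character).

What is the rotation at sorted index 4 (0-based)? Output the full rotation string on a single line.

All 7 rotations (rotation i = S[i:]+S[:i]):
  rot[0] = wuvuvw$
  rot[1] = uvuvw$w
  rot[2] = vuvw$wu
  rot[3] = uvw$wuv
  rot[4] = vw$wuvu
  rot[5] = w$wuvuv
  rot[6] = $wuvuvw
Sorted (with $ < everything):
  sorted[0] = $wuvuvw
  sorted[1] = uvuvw$w
  sorted[2] = uvw$wuv
  sorted[3] = vuvw$wu
  sorted[4] = vw$wuvu
  sorted[5] = w$wuvuv
  sorted[6] = wuvuvw$
sorted[4] = vw$wuvu

Answer: vw$wuvu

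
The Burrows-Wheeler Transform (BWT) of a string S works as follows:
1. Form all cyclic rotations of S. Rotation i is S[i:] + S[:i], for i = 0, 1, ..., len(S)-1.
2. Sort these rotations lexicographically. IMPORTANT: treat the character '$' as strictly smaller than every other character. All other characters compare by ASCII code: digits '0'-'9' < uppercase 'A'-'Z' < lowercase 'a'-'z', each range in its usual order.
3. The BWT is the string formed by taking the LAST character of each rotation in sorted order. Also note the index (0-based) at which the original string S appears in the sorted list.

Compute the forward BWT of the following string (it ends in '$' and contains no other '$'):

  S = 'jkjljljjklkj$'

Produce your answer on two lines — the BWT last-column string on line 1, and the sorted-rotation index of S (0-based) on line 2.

All 13 rotations (rotation i = S[i:]+S[:i]):
  rot[0] = jkjljljjklkj$
  rot[1] = kjljljjklkj$j
  rot[2] = jljljjklkj$jk
  rot[3] = ljljjklkj$jkj
  rot[4] = jljjklkj$jkjl
  rot[5] = ljjklkj$jkjlj
  rot[6] = jjklkj$jkjljl
  rot[7] = jklkj$jkjljlj
  rot[8] = klkj$jkjljljj
  rot[9] = lkj$jkjljljjk
  rot[10] = kj$jkjljljjkl
  rot[11] = j$jkjljljjklk
  rot[12] = $jkjljljjklkj
Sorted (with $ < everything):
  sorted[0] = $jkjljljjklkj  (last char: 'j')
  sorted[1] = j$jkjljljjklk  (last char: 'k')
  sorted[2] = jjklkj$jkjljl  (last char: 'l')
  sorted[3] = jkjljljjklkj$  (last char: '$')
  sorted[4] = jklkj$jkjljlj  (last char: 'j')
  sorted[5] = jljjklkj$jkjl  (last char: 'l')
  sorted[6] = jljljjklkj$jk  (last char: 'k')
  sorted[7] = kj$jkjljljjkl  (last char: 'l')
  sorted[8] = kjljljjklkj$j  (last char: 'j')
  sorted[9] = klkj$jkjljljj  (last char: 'j')
  sorted[10] = ljjklkj$jkjlj  (last char: 'j')
  sorted[11] = ljljjklkj$jkj  (last char: 'j')
  sorted[12] = lkj$jkjljljjk  (last char: 'k')
Last column: jkl$jlkljjjjk
Original string S is at sorted index 3

Answer: jkl$jlkljjjjk
3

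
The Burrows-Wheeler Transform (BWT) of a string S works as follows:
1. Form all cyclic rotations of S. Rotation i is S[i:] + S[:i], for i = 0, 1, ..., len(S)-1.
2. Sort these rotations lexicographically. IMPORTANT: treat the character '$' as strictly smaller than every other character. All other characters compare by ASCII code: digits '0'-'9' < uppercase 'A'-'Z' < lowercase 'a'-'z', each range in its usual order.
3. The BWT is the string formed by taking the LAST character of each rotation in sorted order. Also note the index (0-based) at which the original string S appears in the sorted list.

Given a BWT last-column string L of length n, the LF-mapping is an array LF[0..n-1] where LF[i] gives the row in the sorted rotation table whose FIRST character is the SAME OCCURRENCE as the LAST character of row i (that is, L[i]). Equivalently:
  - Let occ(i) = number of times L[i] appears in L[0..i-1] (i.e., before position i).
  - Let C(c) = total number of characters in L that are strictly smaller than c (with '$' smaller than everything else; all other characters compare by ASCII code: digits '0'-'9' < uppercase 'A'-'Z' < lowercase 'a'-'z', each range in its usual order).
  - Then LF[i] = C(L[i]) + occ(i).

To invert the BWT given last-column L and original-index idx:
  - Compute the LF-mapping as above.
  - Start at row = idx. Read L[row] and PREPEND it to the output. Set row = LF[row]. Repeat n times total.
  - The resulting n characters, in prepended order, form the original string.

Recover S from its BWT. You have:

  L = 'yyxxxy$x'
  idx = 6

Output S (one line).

LF mapping: 5 6 1 2 3 7 0 4
Walk LF starting at row 6, prepending L[row]:
  step 1: row=6, L[6]='$', prepend. Next row=LF[6]=0
  step 2: row=0, L[0]='y', prepend. Next row=LF[0]=5
  step 3: row=5, L[5]='y', prepend. Next row=LF[5]=7
  step 4: row=7, L[7]='x', prepend. Next row=LF[7]=4
  step 5: row=4, L[4]='x', prepend. Next row=LF[4]=3
  step 6: row=3, L[3]='x', prepend. Next row=LF[3]=2
  step 7: row=2, L[2]='x', prepend. Next row=LF[2]=1
  step 8: row=1, L[1]='y', prepend. Next row=LF[1]=6
Reversed output: yxxxxyy$

Answer: yxxxxyy$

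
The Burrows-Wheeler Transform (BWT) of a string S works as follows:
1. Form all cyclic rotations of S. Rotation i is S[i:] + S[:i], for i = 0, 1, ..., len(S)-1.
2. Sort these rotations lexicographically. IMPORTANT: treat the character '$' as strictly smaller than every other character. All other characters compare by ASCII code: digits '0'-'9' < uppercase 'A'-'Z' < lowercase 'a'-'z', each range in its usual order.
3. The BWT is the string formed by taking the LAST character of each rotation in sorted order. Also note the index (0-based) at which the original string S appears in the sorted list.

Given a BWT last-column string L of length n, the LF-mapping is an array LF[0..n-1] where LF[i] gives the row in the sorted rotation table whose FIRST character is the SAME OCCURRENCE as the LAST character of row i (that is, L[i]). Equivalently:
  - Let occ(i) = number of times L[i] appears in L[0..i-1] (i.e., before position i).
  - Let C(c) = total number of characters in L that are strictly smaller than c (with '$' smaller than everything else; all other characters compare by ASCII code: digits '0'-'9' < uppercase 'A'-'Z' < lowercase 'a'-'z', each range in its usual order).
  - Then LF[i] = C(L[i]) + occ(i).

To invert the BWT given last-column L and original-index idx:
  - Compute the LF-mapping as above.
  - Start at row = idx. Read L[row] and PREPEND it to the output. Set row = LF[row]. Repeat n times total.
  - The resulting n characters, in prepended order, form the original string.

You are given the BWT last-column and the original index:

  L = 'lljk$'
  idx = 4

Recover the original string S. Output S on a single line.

Answer: ljkl$

Derivation:
LF mapping: 3 4 1 2 0
Walk LF starting at row 4, prepending L[row]:
  step 1: row=4, L[4]='$', prepend. Next row=LF[4]=0
  step 2: row=0, L[0]='l', prepend. Next row=LF[0]=3
  step 3: row=3, L[3]='k', prepend. Next row=LF[3]=2
  step 4: row=2, L[2]='j', prepend. Next row=LF[2]=1
  step 5: row=1, L[1]='l', prepend. Next row=LF[1]=4
Reversed output: ljkl$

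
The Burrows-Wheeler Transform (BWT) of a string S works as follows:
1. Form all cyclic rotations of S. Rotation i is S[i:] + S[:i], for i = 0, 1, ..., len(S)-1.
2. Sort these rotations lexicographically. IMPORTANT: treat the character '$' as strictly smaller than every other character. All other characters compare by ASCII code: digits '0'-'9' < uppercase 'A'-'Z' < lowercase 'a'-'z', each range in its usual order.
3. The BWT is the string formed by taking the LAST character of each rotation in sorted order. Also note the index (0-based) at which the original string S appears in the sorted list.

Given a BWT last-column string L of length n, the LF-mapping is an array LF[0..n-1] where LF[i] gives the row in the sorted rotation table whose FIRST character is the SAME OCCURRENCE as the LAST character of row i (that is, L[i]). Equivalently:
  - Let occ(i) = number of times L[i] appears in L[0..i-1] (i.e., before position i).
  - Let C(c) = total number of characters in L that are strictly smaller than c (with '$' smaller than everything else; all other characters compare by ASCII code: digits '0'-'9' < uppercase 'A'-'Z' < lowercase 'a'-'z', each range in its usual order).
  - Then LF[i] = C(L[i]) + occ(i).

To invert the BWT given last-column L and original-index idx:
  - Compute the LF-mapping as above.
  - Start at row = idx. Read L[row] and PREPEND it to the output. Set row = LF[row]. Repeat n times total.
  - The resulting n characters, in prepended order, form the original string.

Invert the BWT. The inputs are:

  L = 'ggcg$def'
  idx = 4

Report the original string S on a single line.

Answer: fgegcdg$

Derivation:
LF mapping: 5 6 1 7 0 2 3 4
Walk LF starting at row 4, prepending L[row]:
  step 1: row=4, L[4]='$', prepend. Next row=LF[4]=0
  step 2: row=0, L[0]='g', prepend. Next row=LF[0]=5
  step 3: row=5, L[5]='d', prepend. Next row=LF[5]=2
  step 4: row=2, L[2]='c', prepend. Next row=LF[2]=1
  step 5: row=1, L[1]='g', prepend. Next row=LF[1]=6
  step 6: row=6, L[6]='e', prepend. Next row=LF[6]=3
  step 7: row=3, L[3]='g', prepend. Next row=LF[3]=7
  step 8: row=7, L[7]='f', prepend. Next row=LF[7]=4
Reversed output: fgegcdg$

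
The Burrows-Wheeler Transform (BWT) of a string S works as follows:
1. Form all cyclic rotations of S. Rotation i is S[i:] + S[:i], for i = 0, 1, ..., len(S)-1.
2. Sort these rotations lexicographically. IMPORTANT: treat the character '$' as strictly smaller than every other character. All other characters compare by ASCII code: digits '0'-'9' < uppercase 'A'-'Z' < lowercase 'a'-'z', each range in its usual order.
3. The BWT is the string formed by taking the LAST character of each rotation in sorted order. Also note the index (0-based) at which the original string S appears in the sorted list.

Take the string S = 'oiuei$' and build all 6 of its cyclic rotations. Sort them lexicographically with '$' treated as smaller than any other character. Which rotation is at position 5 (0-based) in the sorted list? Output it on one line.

All 6 rotations (rotation i = S[i:]+S[:i]):
  rot[0] = oiuei$
  rot[1] = iuei$o
  rot[2] = uei$oi
  rot[3] = ei$oiu
  rot[4] = i$oiue
  rot[5] = $oiuei
Sorted (with $ < everything):
  sorted[0] = $oiuei
  sorted[1] = ei$oiu
  sorted[2] = i$oiue
  sorted[3] = iuei$o
  sorted[4] = oiuei$
  sorted[5] = uei$oi
sorted[5] = uei$oi

Answer: uei$oi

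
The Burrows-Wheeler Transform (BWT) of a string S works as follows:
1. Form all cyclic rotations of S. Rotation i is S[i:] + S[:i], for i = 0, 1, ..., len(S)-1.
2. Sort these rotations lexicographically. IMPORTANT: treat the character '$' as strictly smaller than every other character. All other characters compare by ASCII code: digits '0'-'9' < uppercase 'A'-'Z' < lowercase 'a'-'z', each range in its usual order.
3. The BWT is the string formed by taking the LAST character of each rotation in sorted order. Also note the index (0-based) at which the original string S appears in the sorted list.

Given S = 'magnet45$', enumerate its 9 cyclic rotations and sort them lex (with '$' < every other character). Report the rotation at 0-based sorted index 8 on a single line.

Answer: t45$magne

Derivation:
All 9 rotations (rotation i = S[i:]+S[:i]):
  rot[0] = magnet45$
  rot[1] = agnet45$m
  rot[2] = gnet45$ma
  rot[3] = net45$mag
  rot[4] = et45$magn
  rot[5] = t45$magne
  rot[6] = 45$magnet
  rot[7] = 5$magnet4
  rot[8] = $magnet45
Sorted (with $ < everything):
  sorted[0] = $magnet45
  sorted[1] = 45$magnet
  sorted[2] = 5$magnet4
  sorted[3] = agnet45$m
  sorted[4] = et45$magn
  sorted[5] = gnet45$ma
  sorted[6] = magnet45$
  sorted[7] = net45$mag
  sorted[8] = t45$magne
sorted[8] = t45$magne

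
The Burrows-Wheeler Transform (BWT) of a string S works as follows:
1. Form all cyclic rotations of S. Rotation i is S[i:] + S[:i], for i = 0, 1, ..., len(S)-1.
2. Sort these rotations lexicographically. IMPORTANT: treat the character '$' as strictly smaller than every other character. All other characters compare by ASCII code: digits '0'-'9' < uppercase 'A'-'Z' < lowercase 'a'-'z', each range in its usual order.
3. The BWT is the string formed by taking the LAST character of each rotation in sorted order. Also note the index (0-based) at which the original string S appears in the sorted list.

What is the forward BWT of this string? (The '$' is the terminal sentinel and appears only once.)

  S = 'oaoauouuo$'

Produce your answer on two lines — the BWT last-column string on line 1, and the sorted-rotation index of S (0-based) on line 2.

All 10 rotations (rotation i = S[i:]+S[:i]):
  rot[0] = oaoauouuo$
  rot[1] = aoauouuo$o
  rot[2] = oauouuo$oa
  rot[3] = auouuo$oao
  rot[4] = uouuo$oaoa
  rot[5] = ouuo$oaoau
  rot[6] = uuo$oaoauo
  rot[7] = uo$oaoauou
  rot[8] = o$oaoauouu
  rot[9] = $oaoauouuo
Sorted (with $ < everything):
  sorted[0] = $oaoauouuo  (last char: 'o')
  sorted[1] = aoauouuo$o  (last char: 'o')
  sorted[2] = auouuo$oao  (last char: 'o')
  sorted[3] = o$oaoauouu  (last char: 'u')
  sorted[4] = oaoauouuo$  (last char: '$')
  sorted[5] = oauouuo$oa  (last char: 'a')
  sorted[6] = ouuo$oaoau  (last char: 'u')
  sorted[7] = uo$oaoauou  (last char: 'u')
  sorted[8] = uouuo$oaoa  (last char: 'a')
  sorted[9] = uuo$oaoauo  (last char: 'o')
Last column: ooou$auuao
Original string S is at sorted index 4

Answer: ooou$auuao
4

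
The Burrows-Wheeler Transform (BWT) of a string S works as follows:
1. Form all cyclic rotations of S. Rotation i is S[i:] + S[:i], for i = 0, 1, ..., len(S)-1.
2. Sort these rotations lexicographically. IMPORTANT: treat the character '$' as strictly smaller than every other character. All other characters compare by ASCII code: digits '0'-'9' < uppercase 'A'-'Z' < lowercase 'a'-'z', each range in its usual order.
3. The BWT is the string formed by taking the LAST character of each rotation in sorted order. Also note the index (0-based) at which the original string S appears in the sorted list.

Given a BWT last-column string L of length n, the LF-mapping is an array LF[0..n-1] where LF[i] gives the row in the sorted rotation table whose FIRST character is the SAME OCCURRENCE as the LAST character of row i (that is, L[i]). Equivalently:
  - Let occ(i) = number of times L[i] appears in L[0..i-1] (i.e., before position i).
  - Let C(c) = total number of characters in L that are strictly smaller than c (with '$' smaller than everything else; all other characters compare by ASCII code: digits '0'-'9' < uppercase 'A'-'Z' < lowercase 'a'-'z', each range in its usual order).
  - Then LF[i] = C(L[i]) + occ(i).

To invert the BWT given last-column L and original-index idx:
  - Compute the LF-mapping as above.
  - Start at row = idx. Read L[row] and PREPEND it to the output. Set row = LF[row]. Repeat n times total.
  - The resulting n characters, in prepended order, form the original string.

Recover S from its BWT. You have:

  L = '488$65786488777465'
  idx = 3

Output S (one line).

LF mapping: 1 13 14 0 6 4 9 15 7 2 16 17 10 11 12 3 8 5
Walk LF starting at row 3, prepending L[row]:
  step 1: row=3, L[3]='$', prepend. Next row=LF[3]=0
  step 2: row=0, L[0]='4', prepend. Next row=LF[0]=1
  step 3: row=1, L[1]='8', prepend. Next row=LF[1]=13
  step 4: row=13, L[13]='7', prepend. Next row=LF[13]=11
  step 5: row=11, L[11]='8', prepend. Next row=LF[11]=17
  step 6: row=17, L[17]='5', prepend. Next row=LF[17]=5
  step 7: row=5, L[5]='5', prepend. Next row=LF[5]=4
  step 8: row=4, L[4]='6', prepend. Next row=LF[4]=6
  step 9: row=6, L[6]='7', prepend. Next row=LF[6]=9
  step 10: row=9, L[9]='4', prepend. Next row=LF[9]=2
  step 11: row=2, L[2]='8', prepend. Next row=LF[2]=14
  step 12: row=14, L[14]='7', prepend. Next row=LF[14]=12
  step 13: row=12, L[12]='7', prepend. Next row=LF[12]=10
  step 14: row=10, L[10]='8', prepend. Next row=LF[10]=16
  step 15: row=16, L[16]='6', prepend. Next row=LF[16]=8
  step 16: row=8, L[8]='6', prepend. Next row=LF[8]=7
  step 17: row=7, L[7]='8', prepend. Next row=LF[7]=15
  step 18: row=15, L[15]='4', prepend. Next row=LF[15]=3
Reversed output: 48668778476558784$

Answer: 48668778476558784$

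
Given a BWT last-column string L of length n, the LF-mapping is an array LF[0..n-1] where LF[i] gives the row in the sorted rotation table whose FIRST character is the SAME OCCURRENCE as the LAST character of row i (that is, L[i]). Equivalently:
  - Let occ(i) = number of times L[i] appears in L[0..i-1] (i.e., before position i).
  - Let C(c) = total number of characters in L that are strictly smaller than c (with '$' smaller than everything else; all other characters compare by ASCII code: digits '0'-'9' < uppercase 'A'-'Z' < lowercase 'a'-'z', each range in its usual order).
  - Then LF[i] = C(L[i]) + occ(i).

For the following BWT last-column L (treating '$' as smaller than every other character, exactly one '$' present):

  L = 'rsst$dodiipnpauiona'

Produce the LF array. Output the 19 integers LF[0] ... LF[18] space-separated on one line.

Char counts: '$':1, 'a':2, 'd':2, 'i':3, 'n':2, 'o':2, 'p':2, 'r':1, 's':2, 't':1, 'u':1
C (first-col start): C('$')=0, C('a')=1, C('d')=3, C('i')=5, C('n')=8, C('o')=10, C('p')=12, C('r')=14, C('s')=15, C('t')=17, C('u')=18
L[0]='r': occ=0, LF[0]=C('r')+0=14+0=14
L[1]='s': occ=0, LF[1]=C('s')+0=15+0=15
L[2]='s': occ=1, LF[2]=C('s')+1=15+1=16
L[3]='t': occ=0, LF[3]=C('t')+0=17+0=17
L[4]='$': occ=0, LF[4]=C('$')+0=0+0=0
L[5]='d': occ=0, LF[5]=C('d')+0=3+0=3
L[6]='o': occ=0, LF[6]=C('o')+0=10+0=10
L[7]='d': occ=1, LF[7]=C('d')+1=3+1=4
L[8]='i': occ=0, LF[8]=C('i')+0=5+0=5
L[9]='i': occ=1, LF[9]=C('i')+1=5+1=6
L[10]='p': occ=0, LF[10]=C('p')+0=12+0=12
L[11]='n': occ=0, LF[11]=C('n')+0=8+0=8
L[12]='p': occ=1, LF[12]=C('p')+1=12+1=13
L[13]='a': occ=0, LF[13]=C('a')+0=1+0=1
L[14]='u': occ=0, LF[14]=C('u')+0=18+0=18
L[15]='i': occ=2, LF[15]=C('i')+2=5+2=7
L[16]='o': occ=1, LF[16]=C('o')+1=10+1=11
L[17]='n': occ=1, LF[17]=C('n')+1=8+1=9
L[18]='a': occ=1, LF[18]=C('a')+1=1+1=2

Answer: 14 15 16 17 0 3 10 4 5 6 12 8 13 1 18 7 11 9 2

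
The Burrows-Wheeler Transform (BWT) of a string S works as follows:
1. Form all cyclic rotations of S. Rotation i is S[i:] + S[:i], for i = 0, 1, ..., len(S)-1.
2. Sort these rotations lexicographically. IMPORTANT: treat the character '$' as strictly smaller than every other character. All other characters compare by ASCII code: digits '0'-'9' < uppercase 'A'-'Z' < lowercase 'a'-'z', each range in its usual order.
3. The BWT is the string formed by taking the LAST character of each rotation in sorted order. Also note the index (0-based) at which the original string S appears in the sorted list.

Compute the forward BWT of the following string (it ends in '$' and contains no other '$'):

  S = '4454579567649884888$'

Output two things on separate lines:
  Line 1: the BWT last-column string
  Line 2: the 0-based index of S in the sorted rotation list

Answer: 8$458649475658889474
1

Derivation:
All 20 rotations (rotation i = S[i:]+S[:i]):
  rot[0] = 4454579567649884888$
  rot[1] = 454579567649884888$4
  rot[2] = 54579567649884888$44
  rot[3] = 4579567649884888$445
  rot[4] = 579567649884888$4454
  rot[5] = 79567649884888$44545
  rot[6] = 9567649884888$445457
  rot[7] = 567649884888$4454579
  rot[8] = 67649884888$44545795
  rot[9] = 7649884888$445457956
  rot[10] = 649884888$4454579567
  rot[11] = 49884888$44545795676
  rot[12] = 9884888$445457956764
  rot[13] = 884888$4454579567649
  rot[14] = 84888$44545795676498
  rot[15] = 4888$445457956764988
  rot[16] = 888$4454579567649884
  rot[17] = 88$44545795676498848
  rot[18] = 8$445457956764988488
  rot[19] = $4454579567649884888
Sorted (with $ < everything):
  sorted[0] = $4454579567649884888  (last char: '8')
  sorted[1] = 4454579567649884888$  (last char: '$')
  sorted[2] = 454579567649884888$4  (last char: '4')
  sorted[3] = 4579567649884888$445  (last char: '5')
  sorted[4] = 4888$445457956764988  (last char: '8')
  sorted[5] = 49884888$44545795676  (last char: '6')
  sorted[6] = 54579567649884888$44  (last char: '4')
  sorted[7] = 567649884888$4454579  (last char: '9')
  sorted[8] = 579567649884888$4454  (last char: '4')
  sorted[9] = 649884888$4454579567  (last char: '7')
  sorted[10] = 67649884888$44545795  (last char: '5')
  sorted[11] = 7649884888$445457956  (last char: '6')
  sorted[12] = 79567649884888$44545  (last char: '5')
  sorted[13] = 8$445457956764988488  (last char: '8')
  sorted[14] = 84888$44545795676498  (last char: '8')
  sorted[15] = 88$44545795676498848  (last char: '8')
  sorted[16] = 884888$4454579567649  (last char: '9')
  sorted[17] = 888$4454579567649884  (last char: '4')
  sorted[18] = 9567649884888$445457  (last char: '7')
  sorted[19] = 9884888$445457956764  (last char: '4')
Last column: 8$458649475658889474
Original string S is at sorted index 1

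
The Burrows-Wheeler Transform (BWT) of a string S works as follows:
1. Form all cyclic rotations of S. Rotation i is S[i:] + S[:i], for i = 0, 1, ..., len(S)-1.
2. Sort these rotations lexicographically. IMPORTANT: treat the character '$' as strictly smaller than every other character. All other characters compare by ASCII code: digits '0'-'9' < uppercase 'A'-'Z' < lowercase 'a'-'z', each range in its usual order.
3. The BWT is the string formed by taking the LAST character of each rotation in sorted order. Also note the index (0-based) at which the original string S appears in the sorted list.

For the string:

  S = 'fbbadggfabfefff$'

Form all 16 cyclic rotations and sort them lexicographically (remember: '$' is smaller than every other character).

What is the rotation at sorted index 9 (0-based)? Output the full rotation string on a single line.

All 16 rotations (rotation i = S[i:]+S[:i]):
  rot[0] = fbbadggfabfefff$
  rot[1] = bbadggfabfefff$f
  rot[2] = badggfabfefff$fb
  rot[3] = adggfabfefff$fbb
  rot[4] = dggfabfefff$fbba
  rot[5] = ggfabfefff$fbbad
  rot[6] = gfabfefff$fbbadg
  rot[7] = fabfefff$fbbadgg
  rot[8] = abfefff$fbbadggf
  rot[9] = bfefff$fbbadggfa
  rot[10] = fefff$fbbadggfab
  rot[11] = efff$fbbadggfabf
  rot[12] = fff$fbbadggfabfe
  rot[13] = ff$fbbadggfabfef
  rot[14] = f$fbbadggfabfeff
  rot[15] = $fbbadggfabfefff
Sorted (with $ < everything):
  sorted[0] = $fbbadggfabfefff
  sorted[1] = abfefff$fbbadggf
  sorted[2] = adggfabfefff$fbb
  sorted[3] = badggfabfefff$fb
  sorted[4] = bbadggfabfefff$f
  sorted[5] = bfefff$fbbadggfa
  sorted[6] = dggfabfefff$fbba
  sorted[7] = efff$fbbadggfabf
  sorted[8] = f$fbbadggfabfeff
  sorted[9] = fabfefff$fbbadgg
  sorted[10] = fbbadggfabfefff$
  sorted[11] = fefff$fbbadggfab
  sorted[12] = ff$fbbadggfabfef
  sorted[13] = fff$fbbadggfabfe
  sorted[14] = gfabfefff$fbbadg
  sorted[15] = ggfabfefff$fbbad
sorted[9] = fabfefff$fbbadgg

Answer: fabfefff$fbbadgg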